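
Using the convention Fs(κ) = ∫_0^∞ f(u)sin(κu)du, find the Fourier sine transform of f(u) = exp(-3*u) κ/(κ^2+9)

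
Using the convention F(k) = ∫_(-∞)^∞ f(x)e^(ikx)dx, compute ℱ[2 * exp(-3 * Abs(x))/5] 12/(5 * (k^2 + 9))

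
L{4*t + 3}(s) 3/s + 4/s^2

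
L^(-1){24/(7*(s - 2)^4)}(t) 4*t^3*exp(2*t)/7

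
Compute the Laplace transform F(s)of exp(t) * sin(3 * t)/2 3/(2 * ((s - 1)^2 + 9))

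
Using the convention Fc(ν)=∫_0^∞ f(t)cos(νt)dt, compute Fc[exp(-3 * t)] 3/(ν^2 + 9)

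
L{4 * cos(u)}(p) 4 * p/(p^2+1)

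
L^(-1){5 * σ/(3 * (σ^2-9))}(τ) 5 * cosh(3 * τ)/3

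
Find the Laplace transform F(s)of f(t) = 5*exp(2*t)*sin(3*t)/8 15/(8*((s - 2)^2 + 9))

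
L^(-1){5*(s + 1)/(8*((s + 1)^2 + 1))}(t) 5*exp(-t)*cos(t)/8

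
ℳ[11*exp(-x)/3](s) 11*gamma(s)/3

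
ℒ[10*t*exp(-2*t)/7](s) 10/(7*(s + 2)^2)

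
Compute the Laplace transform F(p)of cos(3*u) p/(p^2+9)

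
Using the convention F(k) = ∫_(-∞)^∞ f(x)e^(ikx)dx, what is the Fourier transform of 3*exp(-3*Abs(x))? 18/(k^2 + 9)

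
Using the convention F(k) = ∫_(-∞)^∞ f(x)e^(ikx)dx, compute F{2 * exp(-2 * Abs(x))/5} 8/(5 * (k^2 + 4))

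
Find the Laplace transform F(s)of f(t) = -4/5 -4/(5*s)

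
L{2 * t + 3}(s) 3/s + 2/s^2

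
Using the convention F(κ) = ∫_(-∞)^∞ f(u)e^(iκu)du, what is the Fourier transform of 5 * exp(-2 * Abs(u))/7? 20/(7 * (κ^2 + 4))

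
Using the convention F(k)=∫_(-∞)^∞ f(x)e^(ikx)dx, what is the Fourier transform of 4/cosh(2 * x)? 2 * pi/cosh(pi * k/4)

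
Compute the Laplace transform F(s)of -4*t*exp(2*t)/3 -4/(3*(s - 2)^2)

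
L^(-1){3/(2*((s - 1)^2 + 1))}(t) 3*exp(t)*sin(t)/2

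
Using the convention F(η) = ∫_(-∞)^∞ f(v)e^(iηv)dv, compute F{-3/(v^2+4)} -3*pi*exp(-2*Abs(η))/2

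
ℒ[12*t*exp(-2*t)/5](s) 12/(5*(s + 2)^2)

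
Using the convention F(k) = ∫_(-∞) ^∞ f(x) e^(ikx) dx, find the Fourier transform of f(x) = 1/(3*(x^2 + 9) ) pi*exp(-3*Abs(k) ) /9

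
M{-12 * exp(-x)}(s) -12 * gamma(s)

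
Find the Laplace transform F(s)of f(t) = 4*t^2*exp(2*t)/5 8/(5*(s - 2)^3)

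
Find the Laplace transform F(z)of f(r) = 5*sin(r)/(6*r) 5*atan(1/z)/6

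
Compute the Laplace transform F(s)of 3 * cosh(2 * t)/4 3 * s/(4 * (s^2-4))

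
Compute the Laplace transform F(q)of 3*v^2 6/q^3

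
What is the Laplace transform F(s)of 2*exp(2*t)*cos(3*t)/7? 2*(s - 2)/(7*((s - 2)^2 + 9))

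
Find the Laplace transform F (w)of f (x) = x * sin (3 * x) 6 * w/ (w^2+9)^2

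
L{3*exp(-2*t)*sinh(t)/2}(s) 3/(2*((s + 2)^2-1))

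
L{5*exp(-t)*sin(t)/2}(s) 5/(2*((s + 1)^2 + 1))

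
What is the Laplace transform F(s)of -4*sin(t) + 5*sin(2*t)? 10/(s^2 + 4)-4/(s^2 + 1)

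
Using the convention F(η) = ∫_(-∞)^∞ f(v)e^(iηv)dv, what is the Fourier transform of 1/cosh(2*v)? pi/(2*cosh(pi*η/4))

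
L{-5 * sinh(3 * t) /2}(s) -15/(2 * s^2 - 18) 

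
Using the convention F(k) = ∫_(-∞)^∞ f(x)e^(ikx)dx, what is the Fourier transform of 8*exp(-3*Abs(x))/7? 48/(7*(k^2+9))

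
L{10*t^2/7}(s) 20/(7*s^3) 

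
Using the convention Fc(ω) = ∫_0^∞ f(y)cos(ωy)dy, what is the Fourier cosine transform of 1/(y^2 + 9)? pi*exp(-3*ω)/6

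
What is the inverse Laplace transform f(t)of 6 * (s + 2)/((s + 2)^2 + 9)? 6 * exp(-2 * t) * cos(3 * t)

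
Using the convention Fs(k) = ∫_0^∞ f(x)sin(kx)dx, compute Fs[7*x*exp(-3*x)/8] 21*k/(4*(k^2+9)^2)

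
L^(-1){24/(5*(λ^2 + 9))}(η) 8*sin(3*η)/5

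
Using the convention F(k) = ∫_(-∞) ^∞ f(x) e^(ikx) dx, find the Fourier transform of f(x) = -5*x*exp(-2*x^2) -5*sqrt(2)*I*sqrt(pi)*k*exp(-k^2/8) /8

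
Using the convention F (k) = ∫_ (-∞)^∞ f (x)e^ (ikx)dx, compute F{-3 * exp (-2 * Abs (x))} -12/ (k^2+4)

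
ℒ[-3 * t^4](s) -72/s^5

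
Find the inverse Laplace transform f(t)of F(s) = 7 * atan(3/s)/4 7 * sin(3 * t)/(4 * t)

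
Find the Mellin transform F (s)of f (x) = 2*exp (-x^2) gamma (s/2)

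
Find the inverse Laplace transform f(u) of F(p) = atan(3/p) sin(3*u) /u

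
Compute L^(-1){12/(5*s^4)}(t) 2*t^3/5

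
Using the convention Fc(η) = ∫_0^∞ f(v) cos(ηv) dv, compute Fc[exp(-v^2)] sqrt(pi)*exp(-η^2/4) /2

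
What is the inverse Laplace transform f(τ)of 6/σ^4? τ^3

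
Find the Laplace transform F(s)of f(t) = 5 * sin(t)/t 5 * atan(1/s)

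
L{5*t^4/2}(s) 60/s^5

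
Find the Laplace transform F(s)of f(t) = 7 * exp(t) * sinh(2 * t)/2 7/((s - 1)^2 - 4)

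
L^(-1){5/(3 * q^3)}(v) 5 * v^2/6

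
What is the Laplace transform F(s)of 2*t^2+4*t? 4/s^3+4/s^2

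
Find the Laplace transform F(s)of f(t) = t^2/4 1/(2 * s^3)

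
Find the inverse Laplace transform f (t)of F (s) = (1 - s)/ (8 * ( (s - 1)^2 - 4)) -exp (t) * cosh (2 * t)/8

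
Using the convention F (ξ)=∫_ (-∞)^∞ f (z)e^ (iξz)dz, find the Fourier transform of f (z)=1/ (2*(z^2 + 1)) pi*exp (-Abs (ξ))/2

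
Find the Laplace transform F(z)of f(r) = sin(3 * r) 3/(z^2 + 9)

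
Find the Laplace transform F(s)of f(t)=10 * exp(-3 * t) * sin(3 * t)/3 10/((s + 3)^2 + 9)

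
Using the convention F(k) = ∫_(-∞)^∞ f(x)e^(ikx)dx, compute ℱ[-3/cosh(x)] -3*pi/cosh(pi*k/2)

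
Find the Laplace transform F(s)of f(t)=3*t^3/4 9/(2*s^4)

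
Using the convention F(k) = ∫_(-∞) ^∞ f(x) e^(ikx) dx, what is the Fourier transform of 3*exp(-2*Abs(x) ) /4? 3/(k^2 + 4) 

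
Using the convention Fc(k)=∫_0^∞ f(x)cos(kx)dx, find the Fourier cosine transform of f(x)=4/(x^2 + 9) 2 * pi * exp(-3 * k)/3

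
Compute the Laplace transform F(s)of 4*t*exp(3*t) 4/(s - 3)^2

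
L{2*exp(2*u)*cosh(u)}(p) 2*(p - 2)/((p - 2)^2 - 1)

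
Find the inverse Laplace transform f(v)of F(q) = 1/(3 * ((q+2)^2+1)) exp(-2 * v) * sin(v)/3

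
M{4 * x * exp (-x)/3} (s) 4 * gamma (s+1)/3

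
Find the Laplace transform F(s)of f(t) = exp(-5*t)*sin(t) 1/((s + 5)^2 + 1)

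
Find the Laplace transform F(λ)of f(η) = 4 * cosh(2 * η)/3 4 * λ/(3 * (λ^2-4))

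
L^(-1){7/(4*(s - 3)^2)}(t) 7*t*exp(3*t)/4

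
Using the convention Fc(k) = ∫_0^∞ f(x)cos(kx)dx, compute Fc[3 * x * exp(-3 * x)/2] 3 * (9 - k^2)/(2 * (k^2 + 9)^2)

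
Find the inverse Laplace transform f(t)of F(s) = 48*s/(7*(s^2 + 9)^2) 8*t*sin(3*t)/7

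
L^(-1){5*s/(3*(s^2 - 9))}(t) 5*cosh(3*t)/3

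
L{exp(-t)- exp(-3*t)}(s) 1/(s+1) - 1/(s+3)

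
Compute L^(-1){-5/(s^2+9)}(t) -5 * sin(3 * t)/3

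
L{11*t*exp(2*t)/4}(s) 11/(4*(s - 2)^2)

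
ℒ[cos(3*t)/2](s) s/(2*(s^2 + 9))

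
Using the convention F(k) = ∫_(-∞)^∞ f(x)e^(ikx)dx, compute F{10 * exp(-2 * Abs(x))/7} 40/(7 * (k^2 + 4))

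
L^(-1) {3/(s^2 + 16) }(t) 3*sin(4*t) /4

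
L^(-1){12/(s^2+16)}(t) 3*sin(4*t)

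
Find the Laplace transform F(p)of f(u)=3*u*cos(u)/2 3*(p^2 - 1)/(2*(p^2 + 1)^2)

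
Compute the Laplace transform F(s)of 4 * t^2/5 8/(5 * s^3)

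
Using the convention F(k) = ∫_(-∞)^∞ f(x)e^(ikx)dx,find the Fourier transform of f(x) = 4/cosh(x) 4 * pi/cosh(pi * k/2)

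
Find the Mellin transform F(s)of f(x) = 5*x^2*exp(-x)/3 5*gamma(s + 2)/3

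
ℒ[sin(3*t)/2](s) 3/(2*(s^2+9))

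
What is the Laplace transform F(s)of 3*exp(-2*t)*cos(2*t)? 3*(s + 2)/((s + 2)^2 + 4)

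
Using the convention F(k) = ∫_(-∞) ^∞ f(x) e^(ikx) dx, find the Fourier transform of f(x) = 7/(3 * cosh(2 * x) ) 7 * pi/(6 * cosh(pi * k/4) ) 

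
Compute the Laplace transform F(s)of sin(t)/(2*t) atan(1/s)/2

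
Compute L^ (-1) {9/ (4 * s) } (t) 9/4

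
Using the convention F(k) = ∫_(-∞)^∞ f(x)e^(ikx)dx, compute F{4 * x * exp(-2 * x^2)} sqrt(2) * I * sqrt(pi) * k * exp(-k^2/8)/2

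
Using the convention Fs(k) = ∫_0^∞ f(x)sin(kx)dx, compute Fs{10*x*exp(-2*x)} 40*k/(k^2 + 4)^2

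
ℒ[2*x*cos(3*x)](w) 2*(w^2 - 9)/(w^2 + 9)^2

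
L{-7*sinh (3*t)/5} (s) -21/ (5*s^2-45)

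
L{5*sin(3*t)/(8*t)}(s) 5*atan(3/s)/8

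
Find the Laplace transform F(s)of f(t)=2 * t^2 4/s^3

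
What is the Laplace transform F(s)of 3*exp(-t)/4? 3/(4*(s + 1))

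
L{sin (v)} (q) 1/ (q^2+1)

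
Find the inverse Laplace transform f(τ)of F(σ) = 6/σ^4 τ^3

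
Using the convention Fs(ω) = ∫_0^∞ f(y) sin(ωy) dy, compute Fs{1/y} pi/2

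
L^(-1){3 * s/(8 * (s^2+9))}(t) 3 * cos(3 * t)/8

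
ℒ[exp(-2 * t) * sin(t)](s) 1/((s + 2) ^2 + 1) 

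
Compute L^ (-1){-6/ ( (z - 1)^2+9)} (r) -2*exp (r)*sin (3*r)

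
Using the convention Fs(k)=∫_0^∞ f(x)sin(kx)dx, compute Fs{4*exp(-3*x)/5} 4*k/(5*(k^2 + 9))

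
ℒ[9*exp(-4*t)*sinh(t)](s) 9/((s + 4)^2-1)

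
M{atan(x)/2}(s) -pi * sec(pi * s/2)/(4 * s)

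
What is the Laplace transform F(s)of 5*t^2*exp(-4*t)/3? 10/(3*(s+4)^3)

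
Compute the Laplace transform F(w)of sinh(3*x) 3/(w^2 - 9)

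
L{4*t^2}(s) 8/s^3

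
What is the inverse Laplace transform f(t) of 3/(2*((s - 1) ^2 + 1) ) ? 3*exp(t)*sin(t) /2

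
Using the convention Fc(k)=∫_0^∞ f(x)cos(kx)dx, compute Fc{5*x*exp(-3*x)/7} 5*(9 - k^2)/(7*(k^2 + 9)^2)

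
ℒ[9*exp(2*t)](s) 9/(s - 2)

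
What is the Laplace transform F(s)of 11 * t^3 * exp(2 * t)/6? 11/(s - 2)^4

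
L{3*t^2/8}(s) 3/(4*s^3)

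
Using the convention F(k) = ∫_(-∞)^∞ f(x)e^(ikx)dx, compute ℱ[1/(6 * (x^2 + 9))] pi * exp(-3 * Abs(k))/18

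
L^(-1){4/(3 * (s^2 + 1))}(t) 4 * sin(t)/3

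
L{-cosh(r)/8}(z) -z/(8 * z^2 - 8)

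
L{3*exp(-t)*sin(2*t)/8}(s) 3/(4*((s+1)^2+4))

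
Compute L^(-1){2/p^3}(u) u^2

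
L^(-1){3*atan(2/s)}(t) 3*sin(2*t)/t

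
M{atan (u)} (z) -pi * sec (pi * z/2)/ (2 * z)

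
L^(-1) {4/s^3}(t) 2*t^2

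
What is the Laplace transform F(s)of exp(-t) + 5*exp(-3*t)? 1/(s + 1) + 5/(s + 3)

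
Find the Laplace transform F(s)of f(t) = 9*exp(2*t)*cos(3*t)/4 9*(s - 2)/(4*((s - 2)^2+9))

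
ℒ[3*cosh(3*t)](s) 3*s/(s^2 - 9)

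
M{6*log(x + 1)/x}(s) -6*pi*csc(pi*s)/(s - 1)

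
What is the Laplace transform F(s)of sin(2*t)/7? 2/(7*(s^2 + 4))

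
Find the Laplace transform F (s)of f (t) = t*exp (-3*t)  (s + 3)^ (-2)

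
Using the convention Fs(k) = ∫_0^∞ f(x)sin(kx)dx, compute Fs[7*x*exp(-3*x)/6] 7*k/(k^2+9)^2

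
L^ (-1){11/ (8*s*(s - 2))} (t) 11*exp (t)*sinh (t)/8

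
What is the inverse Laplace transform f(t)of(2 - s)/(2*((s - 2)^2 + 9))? -exp(2*t)*cos(3*t)/2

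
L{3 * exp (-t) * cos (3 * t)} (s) 3 * (s + 1)/ ( (s + 1)^2 + 9)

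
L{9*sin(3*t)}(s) 27/(s^2 + 9)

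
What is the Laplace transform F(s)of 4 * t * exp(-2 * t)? 4/(s + 2)^2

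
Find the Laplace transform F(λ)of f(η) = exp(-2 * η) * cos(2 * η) (λ + 2)/((λ + 2)^2 + 4)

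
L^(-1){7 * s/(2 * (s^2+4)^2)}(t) 7 * t * sin(2 * t)/8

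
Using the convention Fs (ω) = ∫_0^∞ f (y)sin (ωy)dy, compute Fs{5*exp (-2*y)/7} 5*ω/ (7*(ω^2 + 4))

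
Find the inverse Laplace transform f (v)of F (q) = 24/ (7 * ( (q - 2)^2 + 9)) 8 * exp (2 * v) * sin (3 * v)/7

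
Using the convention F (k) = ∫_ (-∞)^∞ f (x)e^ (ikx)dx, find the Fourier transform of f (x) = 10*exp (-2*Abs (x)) 40/ (k^2 + 4)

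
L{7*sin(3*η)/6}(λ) 7/(2*(λ^2 + 9))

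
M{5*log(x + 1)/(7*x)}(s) -5*pi*csc(pi*s)/(7*s - 7)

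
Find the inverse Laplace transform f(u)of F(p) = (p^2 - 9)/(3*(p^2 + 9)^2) u*cos(3*u)/3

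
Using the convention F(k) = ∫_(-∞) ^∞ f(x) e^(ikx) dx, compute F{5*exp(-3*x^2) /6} 5*sqrt(3)*sqrt(pi)*exp(-k^2/12) /18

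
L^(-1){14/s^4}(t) 7*t^3/3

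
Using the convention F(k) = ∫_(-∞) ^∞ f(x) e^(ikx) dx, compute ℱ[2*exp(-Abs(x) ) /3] 4/(3*(k^2+1) ) 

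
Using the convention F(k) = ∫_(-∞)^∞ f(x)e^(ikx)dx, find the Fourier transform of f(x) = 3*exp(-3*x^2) sqrt(3)*sqrt(pi)*exp(-k^2/12)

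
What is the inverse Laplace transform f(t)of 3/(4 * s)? 3/4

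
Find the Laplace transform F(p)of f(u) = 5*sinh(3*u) 15/(p^2 - 9)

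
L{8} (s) 8/s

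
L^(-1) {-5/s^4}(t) -5*t^3/6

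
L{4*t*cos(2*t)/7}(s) 4*(s^2-4)/(7*(s^2+4)^2)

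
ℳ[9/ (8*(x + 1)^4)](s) 3*gamma (s)*gamma (4 - s)/16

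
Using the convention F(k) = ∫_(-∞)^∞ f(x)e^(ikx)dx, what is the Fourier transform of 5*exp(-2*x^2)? 5*sqrt(2)*sqrt(pi)*exp(-k^2/8)/2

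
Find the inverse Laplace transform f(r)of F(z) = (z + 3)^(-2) r * exp(-3 * r)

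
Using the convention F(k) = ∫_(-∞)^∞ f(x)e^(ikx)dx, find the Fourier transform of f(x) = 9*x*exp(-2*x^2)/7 9*sqrt(2)*I*sqrt(pi)*k*exp(-k^2/8)/56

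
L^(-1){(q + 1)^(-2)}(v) v*exp(-v)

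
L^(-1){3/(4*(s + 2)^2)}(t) 3*t*exp(-2*t)/4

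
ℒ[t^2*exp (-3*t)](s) 2/ (s + 3)^3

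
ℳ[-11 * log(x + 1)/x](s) 11 * pi * csc(pi * s)/(s - 1)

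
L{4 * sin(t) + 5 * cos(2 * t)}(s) 5 * s/(s^2 + 4) + 4/(s^2 + 1)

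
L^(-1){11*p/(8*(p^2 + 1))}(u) 11*cos(u)/8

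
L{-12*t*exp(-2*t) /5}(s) -12/(5*(s + 2) ^2) 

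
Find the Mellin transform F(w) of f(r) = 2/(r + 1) 2 * pi * csc(pi * w) 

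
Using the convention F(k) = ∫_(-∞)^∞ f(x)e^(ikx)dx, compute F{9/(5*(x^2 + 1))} 9*pi*exp(-Abs(k))/5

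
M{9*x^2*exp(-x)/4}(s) 9*gamma(s + 2)/4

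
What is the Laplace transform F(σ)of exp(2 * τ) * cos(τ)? (σ - 2)/((σ - 2)^2+1)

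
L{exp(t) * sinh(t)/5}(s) 1/(5 * s * (s - 2))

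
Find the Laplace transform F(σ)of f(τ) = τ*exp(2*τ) (σ - 2)^(-2)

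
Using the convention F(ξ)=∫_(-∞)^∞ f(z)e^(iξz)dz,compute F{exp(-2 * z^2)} sqrt(2) * sqrt(pi) * exp(-ξ^2/8)/2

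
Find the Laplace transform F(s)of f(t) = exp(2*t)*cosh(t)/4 (s - 2)/(4*((s - 2)^2-1))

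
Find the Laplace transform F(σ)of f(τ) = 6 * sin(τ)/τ 6 * atan(1/σ)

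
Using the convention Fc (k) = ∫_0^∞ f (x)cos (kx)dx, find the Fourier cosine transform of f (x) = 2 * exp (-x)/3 2/ (3 * (k^2 + 1))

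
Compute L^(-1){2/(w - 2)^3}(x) x^2 * exp(2 * x)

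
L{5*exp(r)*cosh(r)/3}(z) 5*(z - 1)/(3*z*(z - 2))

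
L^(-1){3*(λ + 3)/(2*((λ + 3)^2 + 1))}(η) 3*exp(-3*η)*cos(η)/2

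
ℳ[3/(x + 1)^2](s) -3 * pi * (s - 1)/sin(pi * s)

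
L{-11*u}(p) -11/p^2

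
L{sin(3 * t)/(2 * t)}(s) atan(3/s)/2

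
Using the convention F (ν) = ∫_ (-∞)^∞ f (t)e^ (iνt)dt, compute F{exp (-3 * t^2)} sqrt (3) * sqrt (pi) * exp (-ν^2/12)/3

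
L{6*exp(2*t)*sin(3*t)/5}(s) 18/(5*((s - 2)^2 + 9))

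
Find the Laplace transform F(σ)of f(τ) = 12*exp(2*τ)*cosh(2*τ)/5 12*(σ - 2)/(5*σ*(σ - 4))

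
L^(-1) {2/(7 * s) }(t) 2/7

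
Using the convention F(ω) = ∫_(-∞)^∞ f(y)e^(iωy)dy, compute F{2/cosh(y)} 2 * pi/cosh(pi * ω/2)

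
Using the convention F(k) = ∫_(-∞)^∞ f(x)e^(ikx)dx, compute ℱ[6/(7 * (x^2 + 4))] 3 * pi * exp(-2 * Abs(k))/7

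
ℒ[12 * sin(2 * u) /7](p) 24/(7 * (p^2 + 4) ) 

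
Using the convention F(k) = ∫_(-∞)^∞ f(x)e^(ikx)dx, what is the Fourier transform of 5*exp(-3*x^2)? 5*sqrt(3)*sqrt(pi)*exp(-k^2/12)/3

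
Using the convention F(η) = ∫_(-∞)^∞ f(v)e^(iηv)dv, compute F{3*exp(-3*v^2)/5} sqrt(3)*sqrt(pi)*exp(-η^2/12)/5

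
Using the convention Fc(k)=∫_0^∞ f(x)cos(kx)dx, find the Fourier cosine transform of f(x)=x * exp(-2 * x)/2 (4 - k^2)/(2 * (k^2 + 4)^2)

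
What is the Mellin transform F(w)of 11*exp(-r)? 11*gamma(w)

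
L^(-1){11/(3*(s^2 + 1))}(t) 11*sin(t)/3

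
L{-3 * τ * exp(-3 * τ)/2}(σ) -3/(2 * (σ+3)^2)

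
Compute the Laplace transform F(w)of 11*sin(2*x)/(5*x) 11*atan(2/w)/5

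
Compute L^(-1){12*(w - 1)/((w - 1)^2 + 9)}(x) 12*exp(x)*cos(3*x)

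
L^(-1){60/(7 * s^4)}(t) 10 * t^3/7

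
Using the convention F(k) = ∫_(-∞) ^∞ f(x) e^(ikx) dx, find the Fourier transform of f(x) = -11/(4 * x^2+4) -11 * pi * exp(-Abs(k) ) /4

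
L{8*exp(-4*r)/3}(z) 8/(3*(z + 4))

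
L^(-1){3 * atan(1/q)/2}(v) 3 * sin(v)/(2 * v)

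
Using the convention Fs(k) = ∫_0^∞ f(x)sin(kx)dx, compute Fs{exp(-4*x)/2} k/(2*(k^2 + 16))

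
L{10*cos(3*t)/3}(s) 10*s/(3*(s^2 + 9))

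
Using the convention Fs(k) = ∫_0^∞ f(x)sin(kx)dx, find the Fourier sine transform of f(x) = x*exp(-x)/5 2*k/(5*(k^2 + 1)^2)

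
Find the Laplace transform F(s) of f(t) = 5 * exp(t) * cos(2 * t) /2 5 * (s - 1) /(2 * ((s - 1) ^2+4) ) 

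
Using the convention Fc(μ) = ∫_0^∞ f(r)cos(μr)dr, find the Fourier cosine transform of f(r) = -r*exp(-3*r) (μ^2 - 9)/(μ^2 + 9)^2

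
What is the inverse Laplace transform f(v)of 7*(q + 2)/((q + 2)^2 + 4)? 7*exp(-2*v)*cos(2*v)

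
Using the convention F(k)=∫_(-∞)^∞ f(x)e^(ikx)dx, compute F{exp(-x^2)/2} sqrt(pi)*exp(-k^2/4)/2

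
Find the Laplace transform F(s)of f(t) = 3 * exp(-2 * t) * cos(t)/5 3 * (s + 2)/(5 * ((s + 2)^2 + 1))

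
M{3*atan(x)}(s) -3*pi*sec(pi*s/2)/(2*s)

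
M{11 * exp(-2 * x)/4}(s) 11 * gamma(s)/(4 * 2^s)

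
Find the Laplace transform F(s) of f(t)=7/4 7/(4*s) 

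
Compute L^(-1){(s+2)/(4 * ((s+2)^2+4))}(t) exp(-2 * t) * cos(2 * t)/4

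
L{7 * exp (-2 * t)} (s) 7/ (s + 2)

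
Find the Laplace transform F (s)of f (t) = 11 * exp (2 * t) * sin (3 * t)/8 33/ (8 * ( (s - 2)^2+9))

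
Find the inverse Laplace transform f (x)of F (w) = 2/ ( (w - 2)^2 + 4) exp (2*x)*sin (2*x)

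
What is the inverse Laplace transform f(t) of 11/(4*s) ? 11/4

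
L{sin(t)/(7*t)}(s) atan(1/s)/7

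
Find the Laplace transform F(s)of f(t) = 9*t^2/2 9/s^3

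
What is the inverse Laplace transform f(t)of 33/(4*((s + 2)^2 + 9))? 11*exp(-2*t)*sin(3*t)/4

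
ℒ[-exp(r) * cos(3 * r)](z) (1 - z)/((z - 1)^2 + 9)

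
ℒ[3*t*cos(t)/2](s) 3*(s^2 - 1)/(2*(s^2 + 1)^2)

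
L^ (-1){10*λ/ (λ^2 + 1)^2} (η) 5*η*sin (η)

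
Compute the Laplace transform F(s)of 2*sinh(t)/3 2/(3*(s^2 - 1))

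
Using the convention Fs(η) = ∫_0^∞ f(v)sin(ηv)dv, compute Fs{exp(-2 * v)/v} atan(η/2)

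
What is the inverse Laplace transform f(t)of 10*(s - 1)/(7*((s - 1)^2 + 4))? 10*exp(t)*cos(2*t)/7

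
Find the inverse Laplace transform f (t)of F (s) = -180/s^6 -3 * t^5/2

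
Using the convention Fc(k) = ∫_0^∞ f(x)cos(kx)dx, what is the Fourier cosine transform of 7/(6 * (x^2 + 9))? 7 * pi * exp(-3 * k)/36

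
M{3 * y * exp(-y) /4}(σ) 3 * gamma(σ+1) /4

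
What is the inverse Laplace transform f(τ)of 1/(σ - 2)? exp(2*τ)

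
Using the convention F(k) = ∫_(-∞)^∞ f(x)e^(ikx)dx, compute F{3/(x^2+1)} 3*pi*exp(-Abs(k))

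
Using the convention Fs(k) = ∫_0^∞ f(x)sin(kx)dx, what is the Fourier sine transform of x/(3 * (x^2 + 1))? pi * exp(-k)/6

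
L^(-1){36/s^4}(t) 6*t^3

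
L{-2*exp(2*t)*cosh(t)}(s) 2*(2 - s)/((s - 2)^2 - 1)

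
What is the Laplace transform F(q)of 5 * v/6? 5/(6 * q^2)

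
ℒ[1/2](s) 1/(2 * s) 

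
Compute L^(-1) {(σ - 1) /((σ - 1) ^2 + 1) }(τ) exp(τ) * cos(τ) 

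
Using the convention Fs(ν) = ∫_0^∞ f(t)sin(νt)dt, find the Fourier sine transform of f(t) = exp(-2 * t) ν/(ν^2 + 4)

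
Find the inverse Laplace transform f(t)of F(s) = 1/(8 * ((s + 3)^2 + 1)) exp(-3 * t) * sin(t)/8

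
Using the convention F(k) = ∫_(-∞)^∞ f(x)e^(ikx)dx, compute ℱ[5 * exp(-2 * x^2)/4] 5 * sqrt(2) * sqrt(pi) * exp(-k^2/8)/8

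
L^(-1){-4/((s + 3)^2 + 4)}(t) -2 * exp(-3 * t) * sin(2 * t)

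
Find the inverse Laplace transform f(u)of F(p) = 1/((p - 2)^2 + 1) exp(2*u)*sin(u)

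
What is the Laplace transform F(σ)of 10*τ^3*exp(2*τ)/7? 60/(7*(σ - 2)^4)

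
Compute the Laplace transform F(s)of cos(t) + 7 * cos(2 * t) 7 * s/(s^2 + 4) + s/(s^2 + 1)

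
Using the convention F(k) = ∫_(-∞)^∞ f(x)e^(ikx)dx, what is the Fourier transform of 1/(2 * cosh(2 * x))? pi/(4 * cosh(pi * k/4))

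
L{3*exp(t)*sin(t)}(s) 3/((s - 1)^2 + 1)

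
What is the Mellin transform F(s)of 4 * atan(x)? -2 * pi * sec(pi * s/2)/s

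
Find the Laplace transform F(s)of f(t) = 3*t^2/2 3/s^3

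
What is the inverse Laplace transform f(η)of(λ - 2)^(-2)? η*exp(2*η)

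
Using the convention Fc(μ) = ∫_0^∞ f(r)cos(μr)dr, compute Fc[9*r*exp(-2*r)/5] 9*(4 - μ^2)/(5*(μ^2 + 4)^2)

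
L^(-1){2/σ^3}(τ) τ^2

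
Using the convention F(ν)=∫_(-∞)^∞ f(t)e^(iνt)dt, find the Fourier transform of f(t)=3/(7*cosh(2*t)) 3*pi/(14*cosh(pi*ν/4))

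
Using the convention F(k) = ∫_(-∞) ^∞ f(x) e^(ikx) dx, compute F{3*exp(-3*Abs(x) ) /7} 18/(7*(k^2+9) ) 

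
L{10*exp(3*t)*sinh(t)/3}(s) 10/(3*((s - 3)^2-1))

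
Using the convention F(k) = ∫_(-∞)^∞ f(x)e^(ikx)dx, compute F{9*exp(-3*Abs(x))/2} 27/(k^2 + 9)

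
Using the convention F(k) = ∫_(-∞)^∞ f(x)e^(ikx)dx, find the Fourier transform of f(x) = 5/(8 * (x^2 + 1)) 5 * pi * exp(-Abs(k))/8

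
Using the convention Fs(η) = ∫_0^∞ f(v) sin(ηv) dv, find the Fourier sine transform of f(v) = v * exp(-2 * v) 4 * η/(η^2+4) ^2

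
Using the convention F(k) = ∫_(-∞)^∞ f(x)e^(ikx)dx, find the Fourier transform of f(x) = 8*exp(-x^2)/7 8*sqrt(pi)*exp(-k^2/4)/7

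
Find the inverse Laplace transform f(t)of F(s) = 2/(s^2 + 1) 2*sin(t)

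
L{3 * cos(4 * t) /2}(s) 3 * s/(2 * (s^2 + 16) ) 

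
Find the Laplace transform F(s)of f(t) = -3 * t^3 -18/s^4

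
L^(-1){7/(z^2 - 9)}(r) 7*sinh(3*r)/3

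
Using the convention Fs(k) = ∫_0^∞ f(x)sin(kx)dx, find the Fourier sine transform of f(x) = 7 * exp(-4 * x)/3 7 * k/(3 * (k^2 + 16))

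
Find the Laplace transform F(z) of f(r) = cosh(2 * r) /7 z/(7 * (z^2 - 4) ) 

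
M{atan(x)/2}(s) -pi*sec(pi*s/2)/(4*s)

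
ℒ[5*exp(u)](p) 5/(p - 1)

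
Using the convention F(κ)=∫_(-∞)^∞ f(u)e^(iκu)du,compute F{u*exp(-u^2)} I*sqrt(pi)*κ*exp(-κ^2/4)/2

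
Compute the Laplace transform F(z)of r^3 6/z^4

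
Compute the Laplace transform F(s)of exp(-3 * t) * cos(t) (s + 3)/((s + 3)^2 + 1)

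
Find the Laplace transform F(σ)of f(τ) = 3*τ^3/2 9/σ^4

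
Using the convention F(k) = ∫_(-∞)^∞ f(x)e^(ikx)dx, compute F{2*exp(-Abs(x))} 4/(k^2+1)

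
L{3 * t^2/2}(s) 3/s^3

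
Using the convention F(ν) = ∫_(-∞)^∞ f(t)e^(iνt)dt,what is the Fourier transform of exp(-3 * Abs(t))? 6/(ν^2+9)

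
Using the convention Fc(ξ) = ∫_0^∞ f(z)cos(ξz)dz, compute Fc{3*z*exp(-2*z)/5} 3*(4 - ξ^2)/(5*(ξ^2 + 4)^2)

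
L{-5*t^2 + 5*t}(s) 5/s^2 - 10/s^3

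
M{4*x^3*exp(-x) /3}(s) 4*gamma(s + 3) /3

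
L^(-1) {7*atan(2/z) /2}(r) 7*sin(2*r) /(2*r) 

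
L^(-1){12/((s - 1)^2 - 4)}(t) 6*exp(t)*sinh(2*t)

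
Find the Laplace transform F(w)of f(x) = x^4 24/w^5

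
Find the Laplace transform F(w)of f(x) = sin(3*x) 3/(w^2 + 9)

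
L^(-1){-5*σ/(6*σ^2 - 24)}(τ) -5*cosh(2*τ)/6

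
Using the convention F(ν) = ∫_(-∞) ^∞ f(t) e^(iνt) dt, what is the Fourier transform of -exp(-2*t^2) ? -sqrt(2)*sqrt(pi)*exp(-ν^2/8) /2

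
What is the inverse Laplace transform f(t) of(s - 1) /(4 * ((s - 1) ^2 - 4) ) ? exp(t) * cosh(2 * t) /4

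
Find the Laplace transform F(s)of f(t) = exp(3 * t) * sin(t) 1/((s - 3)^2 + 1)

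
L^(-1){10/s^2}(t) 10*t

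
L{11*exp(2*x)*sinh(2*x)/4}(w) 11/(2*w*(w - 4))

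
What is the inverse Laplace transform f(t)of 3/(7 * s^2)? 3 * t/7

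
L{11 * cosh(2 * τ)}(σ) 11 * σ/(σ^2 - 4)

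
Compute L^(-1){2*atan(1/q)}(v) 2*sin(v)/v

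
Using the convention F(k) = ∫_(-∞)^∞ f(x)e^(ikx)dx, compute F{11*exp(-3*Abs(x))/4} 33/(2*(k^2 + 9))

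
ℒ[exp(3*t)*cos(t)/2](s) (s - 3)/(2*((s - 3)^2+1))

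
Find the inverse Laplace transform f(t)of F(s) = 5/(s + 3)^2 5*t*exp(-3*t)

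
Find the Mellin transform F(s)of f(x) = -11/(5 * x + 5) -11 * pi * csc(pi * s)/5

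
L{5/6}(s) 5/(6*s)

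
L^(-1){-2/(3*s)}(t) -2/3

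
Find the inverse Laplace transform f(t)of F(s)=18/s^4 3 * t^3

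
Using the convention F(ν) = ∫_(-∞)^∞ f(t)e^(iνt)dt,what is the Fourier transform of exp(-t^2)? sqrt(pi)*exp(-ν^2/4)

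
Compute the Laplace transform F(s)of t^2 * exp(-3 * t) 2/(s + 3)^3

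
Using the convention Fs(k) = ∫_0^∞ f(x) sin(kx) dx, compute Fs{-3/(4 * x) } -3 * pi/8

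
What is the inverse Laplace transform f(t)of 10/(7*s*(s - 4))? 5*exp(2*t)*sinh(2*t)/7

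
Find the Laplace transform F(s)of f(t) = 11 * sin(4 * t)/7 44/(7 * (s^2 + 16))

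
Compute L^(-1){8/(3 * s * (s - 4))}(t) 4 * exp(2 * t) * sinh(2 * t)/3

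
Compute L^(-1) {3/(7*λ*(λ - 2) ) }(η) 3*exp(η)*sinh(η) /7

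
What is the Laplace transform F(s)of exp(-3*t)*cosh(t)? (s + 3)/((s + 3)^2 - 1)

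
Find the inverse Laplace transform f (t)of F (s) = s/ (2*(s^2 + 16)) cos (4*t)/2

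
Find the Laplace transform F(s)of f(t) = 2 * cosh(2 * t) 2 * s/(s^2 - 4)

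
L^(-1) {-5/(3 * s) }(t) -5/3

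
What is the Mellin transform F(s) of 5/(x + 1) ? 5*pi*csc(pi*s) 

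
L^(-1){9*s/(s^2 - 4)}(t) 9*cosh(2*t)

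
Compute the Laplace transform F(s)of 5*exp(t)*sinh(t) 5/(s*(s - 2))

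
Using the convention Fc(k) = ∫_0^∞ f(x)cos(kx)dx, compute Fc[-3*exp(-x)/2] -3/(2*k^2 + 2)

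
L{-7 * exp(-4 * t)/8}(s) -7/(8 * s + 32)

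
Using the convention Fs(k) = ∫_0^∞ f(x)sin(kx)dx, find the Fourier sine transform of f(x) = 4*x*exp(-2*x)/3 16*k/(3*(k^2+4)^2)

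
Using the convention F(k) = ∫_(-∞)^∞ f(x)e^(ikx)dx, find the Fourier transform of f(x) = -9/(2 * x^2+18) -3 * pi * exp(-3 * Abs(k))/2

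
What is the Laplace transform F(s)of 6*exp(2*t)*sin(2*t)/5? 12/(5*((s - 2)^2+4))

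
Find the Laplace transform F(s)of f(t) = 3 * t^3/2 9/s^4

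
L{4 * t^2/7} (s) 8/ (7 * s^3)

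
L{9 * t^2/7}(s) 18/(7 * s^3)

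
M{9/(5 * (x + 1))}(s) 9 * pi * csc(pi * s)/5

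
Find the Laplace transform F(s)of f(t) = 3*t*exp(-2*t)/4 3/(4*(s + 2)^2)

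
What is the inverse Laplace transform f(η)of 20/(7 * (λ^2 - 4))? 10 * sinh(2 * η)/7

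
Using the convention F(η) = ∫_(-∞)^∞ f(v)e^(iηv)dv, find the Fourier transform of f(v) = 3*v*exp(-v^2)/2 3*I*sqrt(pi)*η*exp(-η^2/4)/4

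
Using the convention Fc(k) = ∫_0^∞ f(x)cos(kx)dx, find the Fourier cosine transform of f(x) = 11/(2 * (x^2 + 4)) 11 * pi * exp(-2 * k)/8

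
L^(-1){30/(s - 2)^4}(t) 5*t^3*exp(2*t)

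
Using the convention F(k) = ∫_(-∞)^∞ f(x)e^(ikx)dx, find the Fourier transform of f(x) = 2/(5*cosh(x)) 2*pi/(5*cosh(pi*k/2))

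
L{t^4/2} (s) 12/s^5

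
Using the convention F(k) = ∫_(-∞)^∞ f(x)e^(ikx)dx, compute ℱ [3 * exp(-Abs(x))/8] 3/(4 * (k^2 + 1))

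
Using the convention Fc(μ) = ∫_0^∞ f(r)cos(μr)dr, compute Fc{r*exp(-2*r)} (4 - μ^2)/(μ^2+4)^2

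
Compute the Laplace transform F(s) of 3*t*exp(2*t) 3/(s - 2) ^2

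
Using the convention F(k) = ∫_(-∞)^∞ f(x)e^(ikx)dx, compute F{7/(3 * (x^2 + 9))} 7 * pi * exp(-3 * Abs(k))/9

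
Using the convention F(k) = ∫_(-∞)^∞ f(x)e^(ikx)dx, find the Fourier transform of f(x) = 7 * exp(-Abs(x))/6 7/(3 * (k^2 + 1))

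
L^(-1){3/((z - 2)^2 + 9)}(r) exp(2*r)*sin(3*r)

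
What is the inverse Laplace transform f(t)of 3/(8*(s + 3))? 3*exp(-3*t)/8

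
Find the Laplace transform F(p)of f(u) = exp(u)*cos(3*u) (p - 1)/((p - 1)^2 + 9)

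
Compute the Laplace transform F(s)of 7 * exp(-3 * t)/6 7/(6 * (s + 3))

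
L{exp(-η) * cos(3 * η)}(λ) (λ + 1)/((λ + 1)^2 + 9)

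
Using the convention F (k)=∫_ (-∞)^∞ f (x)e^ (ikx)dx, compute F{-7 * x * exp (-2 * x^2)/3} -7 * sqrt (2) * I * sqrt (pi) * k * exp (-k^2/8)/24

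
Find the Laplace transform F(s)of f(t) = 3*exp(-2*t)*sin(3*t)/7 9/(7*((s + 2)^2 + 9))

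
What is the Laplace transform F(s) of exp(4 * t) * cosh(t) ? (s - 4) /((s - 4) ^2 - 1) 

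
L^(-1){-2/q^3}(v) -v^2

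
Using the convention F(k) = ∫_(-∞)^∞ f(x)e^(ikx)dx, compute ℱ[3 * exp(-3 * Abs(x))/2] 9/(k^2 + 9)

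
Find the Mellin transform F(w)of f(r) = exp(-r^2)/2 gamma(w/2)/4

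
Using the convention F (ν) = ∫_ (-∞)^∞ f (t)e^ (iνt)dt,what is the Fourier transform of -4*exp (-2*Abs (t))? -16/ (ν^2 + 4)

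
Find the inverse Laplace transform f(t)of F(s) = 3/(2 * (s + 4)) 3 * exp(-4 * t)/2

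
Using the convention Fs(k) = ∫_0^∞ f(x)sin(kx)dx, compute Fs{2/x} pi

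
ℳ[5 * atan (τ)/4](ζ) -5 * pi * sec (pi * ζ/2)/ (8 * ζ)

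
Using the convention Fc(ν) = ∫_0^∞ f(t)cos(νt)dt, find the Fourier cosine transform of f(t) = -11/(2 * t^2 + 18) -11 * pi * exp(-3 * ν)/12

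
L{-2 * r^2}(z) -4/z^3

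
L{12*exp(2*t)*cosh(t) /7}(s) 12*(s - 2) /(7*((s - 2) ^2-1) ) 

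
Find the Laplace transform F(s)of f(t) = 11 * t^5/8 165/s^6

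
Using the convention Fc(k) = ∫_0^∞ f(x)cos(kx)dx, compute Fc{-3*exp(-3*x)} -9/(k^2 + 9)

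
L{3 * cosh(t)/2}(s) 3 * s/(2 * (s^2-1))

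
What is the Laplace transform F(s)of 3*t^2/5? 6/(5*s^3)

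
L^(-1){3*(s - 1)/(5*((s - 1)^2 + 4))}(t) 3*exp(t)*cos(2*t)/5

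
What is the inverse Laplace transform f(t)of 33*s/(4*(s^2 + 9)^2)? 11*t*sin(3*t)/8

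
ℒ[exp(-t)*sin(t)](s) 1/((s + 1)^2 + 1)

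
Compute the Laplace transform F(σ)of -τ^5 -120/σ^6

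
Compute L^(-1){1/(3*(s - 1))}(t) exp(t)/3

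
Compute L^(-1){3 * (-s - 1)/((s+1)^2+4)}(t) -3 * exp(-t) * cos(2 * t)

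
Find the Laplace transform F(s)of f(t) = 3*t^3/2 9/s^4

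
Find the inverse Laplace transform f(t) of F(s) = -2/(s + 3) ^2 -2*t*exp(-3*t) 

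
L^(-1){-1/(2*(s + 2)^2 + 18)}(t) -exp(-2*t)*sin(3*t)/6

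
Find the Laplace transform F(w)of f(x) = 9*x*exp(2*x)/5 9/(5*(w - 2)^2)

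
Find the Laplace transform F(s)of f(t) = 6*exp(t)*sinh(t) 6/(s*(s - 2))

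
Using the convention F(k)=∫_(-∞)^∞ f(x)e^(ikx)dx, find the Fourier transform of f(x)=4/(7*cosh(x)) 4*pi/(7*cosh(pi*k/2))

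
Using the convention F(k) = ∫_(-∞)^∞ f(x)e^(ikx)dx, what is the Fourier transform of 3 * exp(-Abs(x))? 6/(k^2 + 1)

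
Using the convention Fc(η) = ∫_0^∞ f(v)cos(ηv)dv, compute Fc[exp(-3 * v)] 3/(η^2 + 9)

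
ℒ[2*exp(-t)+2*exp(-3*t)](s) 2/(s+3)+2/(s+1)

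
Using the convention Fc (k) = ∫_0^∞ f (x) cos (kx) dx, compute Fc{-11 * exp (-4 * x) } -44/ (k^2 + 16) 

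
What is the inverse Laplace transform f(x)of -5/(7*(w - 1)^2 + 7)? -5*exp(x)*sin(x)/7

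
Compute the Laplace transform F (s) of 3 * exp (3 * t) 3/ (s - 3) 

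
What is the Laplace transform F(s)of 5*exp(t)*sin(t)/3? 5/(3*((s - 1)^2 + 1))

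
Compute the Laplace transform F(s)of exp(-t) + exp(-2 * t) 1/(s + 2) + 1/(s + 1)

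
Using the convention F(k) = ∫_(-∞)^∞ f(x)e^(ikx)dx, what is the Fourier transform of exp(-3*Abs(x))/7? 6/(7*(k^2 + 9))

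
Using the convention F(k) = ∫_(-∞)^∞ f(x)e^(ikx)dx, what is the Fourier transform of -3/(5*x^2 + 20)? -3*pi*exp(-2*Abs(k))/10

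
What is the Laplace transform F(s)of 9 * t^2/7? 18/(7 * s^3)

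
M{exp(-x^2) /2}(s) gamma(s/2) /4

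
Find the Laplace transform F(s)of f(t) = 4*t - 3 4/s^2 - 3/s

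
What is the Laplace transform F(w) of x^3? 6/w^4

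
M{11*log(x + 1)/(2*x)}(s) -11*pi*csc(pi*s)/(2*s - 2)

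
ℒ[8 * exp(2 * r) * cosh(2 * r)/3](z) 8 * (z - 2)/(3 * z * (z - 4))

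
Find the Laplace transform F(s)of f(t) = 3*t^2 6/s^3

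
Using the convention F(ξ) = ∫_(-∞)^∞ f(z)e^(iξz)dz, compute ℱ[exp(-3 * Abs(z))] 6/(ξ^2 + 9)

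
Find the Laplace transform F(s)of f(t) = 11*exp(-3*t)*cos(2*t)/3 11*(s + 3)/(3*((s + 3)^2 + 4))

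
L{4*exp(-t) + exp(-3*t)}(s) 4/(s + 1) + 1/(s + 3)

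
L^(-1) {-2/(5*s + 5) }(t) -2*exp(-t) /5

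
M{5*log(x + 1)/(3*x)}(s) -5*pi*csc(pi*s)/(3*s - 3)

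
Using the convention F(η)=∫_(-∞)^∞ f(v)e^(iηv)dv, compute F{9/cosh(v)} 9 * pi/cosh(pi * η/2)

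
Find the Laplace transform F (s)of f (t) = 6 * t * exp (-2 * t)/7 6/ (7 * (s + 2)^2)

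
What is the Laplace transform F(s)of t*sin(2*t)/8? s/(2*(s^2 + 4)^2)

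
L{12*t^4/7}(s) 288/(7*s^5) 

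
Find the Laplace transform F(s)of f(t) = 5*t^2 10/s^3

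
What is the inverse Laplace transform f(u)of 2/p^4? u^3/3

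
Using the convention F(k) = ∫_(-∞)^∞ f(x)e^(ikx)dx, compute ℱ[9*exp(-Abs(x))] 18/(k^2+1)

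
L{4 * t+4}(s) 4/s^2+4/s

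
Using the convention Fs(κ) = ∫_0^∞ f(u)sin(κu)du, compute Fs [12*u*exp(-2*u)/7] 48*κ/(7*(κ^2 + 4)^2)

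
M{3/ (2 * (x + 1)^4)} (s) gamma (s) * gamma (4 - s)/4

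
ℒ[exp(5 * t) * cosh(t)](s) (s - 5)/((s - 5)^2 - 1)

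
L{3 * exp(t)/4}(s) 3/(4 * (s - 1))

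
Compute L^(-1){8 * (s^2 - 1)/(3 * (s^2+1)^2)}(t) 8 * t * cos(t)/3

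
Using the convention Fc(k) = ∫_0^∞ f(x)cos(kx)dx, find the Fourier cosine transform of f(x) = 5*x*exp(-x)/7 5*(1 - k^2)/(7*(k^2+1)^2)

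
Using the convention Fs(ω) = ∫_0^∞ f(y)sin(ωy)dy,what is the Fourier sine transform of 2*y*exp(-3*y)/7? 12*ω/(7*(ω^2 + 9)^2)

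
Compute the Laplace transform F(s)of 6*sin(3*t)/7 18/(7*(s^2+9))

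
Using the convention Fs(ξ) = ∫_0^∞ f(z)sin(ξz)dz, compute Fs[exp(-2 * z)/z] atan(ξ/2)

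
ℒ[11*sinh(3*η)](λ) 33/(λ^2-9)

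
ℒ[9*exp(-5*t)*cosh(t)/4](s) 9*(s + 5)/(4*((s + 5)^2 - 1))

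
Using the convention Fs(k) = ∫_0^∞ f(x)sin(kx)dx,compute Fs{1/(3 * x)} pi/6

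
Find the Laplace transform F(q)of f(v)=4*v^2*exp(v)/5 8/(5*(q - 1)^3)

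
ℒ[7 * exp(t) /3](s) 7/(3 * (s - 1) ) 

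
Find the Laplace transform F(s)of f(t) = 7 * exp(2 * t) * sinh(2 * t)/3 14/(3 * s * (s - 4))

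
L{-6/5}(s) -6/(5 * s)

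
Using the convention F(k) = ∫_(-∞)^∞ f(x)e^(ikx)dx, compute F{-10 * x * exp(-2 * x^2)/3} -5 * sqrt(2) * I * sqrt(pi) * k * exp(-k^2/8)/12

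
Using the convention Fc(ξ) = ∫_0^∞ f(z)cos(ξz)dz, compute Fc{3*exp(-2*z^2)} 3*sqrt(2)*sqrt(pi)*exp(-ξ^2/8)/4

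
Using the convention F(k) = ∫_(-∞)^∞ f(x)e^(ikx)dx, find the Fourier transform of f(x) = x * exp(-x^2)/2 I * sqrt(pi) * k * exp(-k^2/4)/4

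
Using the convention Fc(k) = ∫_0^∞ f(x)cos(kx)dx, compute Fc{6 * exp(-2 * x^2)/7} 3 * sqrt(2) * sqrt(pi) * exp(-k^2/8)/14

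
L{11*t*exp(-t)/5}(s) 11/(5*(s + 1)^2)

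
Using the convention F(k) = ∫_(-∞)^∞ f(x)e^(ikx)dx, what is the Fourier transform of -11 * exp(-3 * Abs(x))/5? -66/(5 * k^2 + 45)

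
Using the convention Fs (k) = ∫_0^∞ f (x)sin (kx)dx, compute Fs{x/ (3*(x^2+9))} pi*exp (-3*k)/6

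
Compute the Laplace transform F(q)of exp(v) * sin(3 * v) 3/((q - 1)^2 + 9)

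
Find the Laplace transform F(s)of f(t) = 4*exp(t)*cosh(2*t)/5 4*(s - 1)/(5*((s - 1)^2 - 4))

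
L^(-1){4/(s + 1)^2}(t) 4*t*exp(-t)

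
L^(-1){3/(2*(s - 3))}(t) 3*exp(3*t)/2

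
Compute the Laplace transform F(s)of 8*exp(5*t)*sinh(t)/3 8/(3*((s - 5)^2-1))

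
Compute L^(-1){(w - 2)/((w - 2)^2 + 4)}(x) exp(2 * x) * cos(2 * x)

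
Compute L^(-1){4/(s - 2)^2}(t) 4 * t * exp(2 * t)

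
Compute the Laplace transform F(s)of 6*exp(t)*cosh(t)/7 6*(s - 1)/(7*s*(s - 2))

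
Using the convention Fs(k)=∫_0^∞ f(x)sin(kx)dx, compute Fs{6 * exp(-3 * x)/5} 6 * k/(5 * (k^2 + 9))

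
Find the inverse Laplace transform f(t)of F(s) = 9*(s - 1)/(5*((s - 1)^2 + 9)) 9*exp(t)*cos(3*t)/5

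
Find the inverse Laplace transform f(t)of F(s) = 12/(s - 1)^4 2*t^3*exp(t)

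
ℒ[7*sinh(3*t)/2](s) 21/(2*(s^2 - 9))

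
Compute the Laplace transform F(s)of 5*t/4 5/(4*s^2)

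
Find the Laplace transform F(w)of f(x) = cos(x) w/(w^2 + 1)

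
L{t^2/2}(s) s^(-3) 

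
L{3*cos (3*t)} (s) 3*s/ (s^2 + 9)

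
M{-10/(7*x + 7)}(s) -10*pi*csc(pi*s)/7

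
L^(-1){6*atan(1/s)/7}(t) 6*sin(t)/(7*t)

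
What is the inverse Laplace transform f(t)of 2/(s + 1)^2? 2*t*exp(-t)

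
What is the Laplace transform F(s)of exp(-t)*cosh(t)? (s + 1)/(s*(s + 2))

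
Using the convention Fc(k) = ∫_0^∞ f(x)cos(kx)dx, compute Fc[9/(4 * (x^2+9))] 3 * pi * exp(-3 * k)/8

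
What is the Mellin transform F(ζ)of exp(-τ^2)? gamma(ζ/2)/2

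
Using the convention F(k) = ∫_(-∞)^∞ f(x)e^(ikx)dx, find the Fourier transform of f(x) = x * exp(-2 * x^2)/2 sqrt(2) * I * sqrt(pi) * k * exp(-k^2/8)/16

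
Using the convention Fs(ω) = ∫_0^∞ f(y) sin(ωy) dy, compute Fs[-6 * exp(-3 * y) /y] -6 * atan(ω/3) 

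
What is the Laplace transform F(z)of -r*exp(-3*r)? -1/(z+3)^2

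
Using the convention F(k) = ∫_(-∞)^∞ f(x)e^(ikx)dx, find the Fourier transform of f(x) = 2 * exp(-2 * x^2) sqrt(2) * sqrt(pi) * exp(-k^2/8)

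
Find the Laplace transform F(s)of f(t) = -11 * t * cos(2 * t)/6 11 * (4 - s^2)/(6 * (s^2 + 4)^2)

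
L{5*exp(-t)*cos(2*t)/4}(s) 5*(s + 1)/(4*((s + 1)^2 + 4))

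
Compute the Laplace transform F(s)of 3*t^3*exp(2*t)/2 9/(s - 2)^4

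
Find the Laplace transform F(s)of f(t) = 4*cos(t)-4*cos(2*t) 4*s/(s^2+1)-4*s/(s^2+4)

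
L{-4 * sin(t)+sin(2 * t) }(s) 2/(s^2+4) - 4/(s^2+1) 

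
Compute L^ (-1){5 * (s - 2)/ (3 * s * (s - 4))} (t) 5 * exp (2 * t) * cosh (2 * t)/3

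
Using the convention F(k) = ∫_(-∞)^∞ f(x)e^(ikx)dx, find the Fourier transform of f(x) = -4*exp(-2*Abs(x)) -16/(k^2 + 4)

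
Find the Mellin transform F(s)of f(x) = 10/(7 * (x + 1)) 10 * pi * csc(pi * s)/7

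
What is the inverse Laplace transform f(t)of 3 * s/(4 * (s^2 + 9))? 3 * cos(3 * t)/4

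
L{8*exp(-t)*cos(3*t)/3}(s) 8*(s + 1)/(3*((s + 1)^2 + 9))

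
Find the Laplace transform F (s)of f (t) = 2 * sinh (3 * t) 6/ (s^2 - 9)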